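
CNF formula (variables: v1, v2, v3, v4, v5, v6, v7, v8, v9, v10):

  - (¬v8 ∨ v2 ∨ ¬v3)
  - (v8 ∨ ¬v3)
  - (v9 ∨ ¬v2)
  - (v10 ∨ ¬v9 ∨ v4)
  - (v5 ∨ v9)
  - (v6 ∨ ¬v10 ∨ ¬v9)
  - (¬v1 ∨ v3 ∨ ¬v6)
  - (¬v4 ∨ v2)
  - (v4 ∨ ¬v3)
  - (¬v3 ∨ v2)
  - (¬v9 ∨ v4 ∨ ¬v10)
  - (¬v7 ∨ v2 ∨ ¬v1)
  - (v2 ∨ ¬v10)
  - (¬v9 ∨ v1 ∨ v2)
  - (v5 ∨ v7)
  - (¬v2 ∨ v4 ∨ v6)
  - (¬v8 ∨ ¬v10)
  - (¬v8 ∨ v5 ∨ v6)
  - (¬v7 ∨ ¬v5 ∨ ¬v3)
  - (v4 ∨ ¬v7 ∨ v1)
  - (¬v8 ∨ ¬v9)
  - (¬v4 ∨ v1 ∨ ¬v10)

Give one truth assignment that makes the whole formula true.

Set v1 = True and propagate.
Set v2 = True and propagate.
  then v9 is forced to True.
  then v8 is forced to False.
  then v3 is forced to False.
  then v6 is forced to False.
  then v10 is forced to False.
  then v4 is forced to True.
The remaining clauses are satisfied by v5 = False, v7 = True.

v1=T, v2=T, v3=F, v4=T, v5=F, v6=F, v7=T, v8=F, v9=T, v10=F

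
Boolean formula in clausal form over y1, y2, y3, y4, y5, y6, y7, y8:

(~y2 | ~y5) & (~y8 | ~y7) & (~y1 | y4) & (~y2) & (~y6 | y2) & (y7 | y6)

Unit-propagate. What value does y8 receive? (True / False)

False

(~y2) is a unit clause: y2 = False.
In (y2 | ~y6), y2 is now false; ~y6 must hold, so y6 = False.
In (y6 | y7), y6 is now false; y7 must hold, so y7 = True.
(~y7 | ~y8) with y7 = True leaves only ~y8, so y8 = False.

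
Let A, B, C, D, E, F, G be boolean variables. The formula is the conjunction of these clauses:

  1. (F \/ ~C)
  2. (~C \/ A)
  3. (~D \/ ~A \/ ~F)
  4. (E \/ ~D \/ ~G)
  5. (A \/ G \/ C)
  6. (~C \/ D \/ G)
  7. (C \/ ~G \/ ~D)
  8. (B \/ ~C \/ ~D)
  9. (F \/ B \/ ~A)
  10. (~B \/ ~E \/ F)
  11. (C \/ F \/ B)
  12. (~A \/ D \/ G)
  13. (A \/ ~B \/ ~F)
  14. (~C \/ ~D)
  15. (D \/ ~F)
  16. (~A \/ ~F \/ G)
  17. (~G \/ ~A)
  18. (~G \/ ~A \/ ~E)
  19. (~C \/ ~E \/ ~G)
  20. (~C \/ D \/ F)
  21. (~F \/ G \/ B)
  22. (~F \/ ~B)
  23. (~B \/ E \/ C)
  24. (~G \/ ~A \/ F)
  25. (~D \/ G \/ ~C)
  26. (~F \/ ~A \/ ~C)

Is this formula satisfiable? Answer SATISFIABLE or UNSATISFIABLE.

UNSATISFIABLE

C = True:
  propagation gives F=True, A=True; an empty clause results — contradiction.
C = False:
  F = True:
    propagation gives D=True, A=False, G=True; an empty clause results — contradiction.
  F = False:
    propagation gives B=True, E=False; an empty clause results — contradiction.
Every branch closes, so no satisfying assignment exists.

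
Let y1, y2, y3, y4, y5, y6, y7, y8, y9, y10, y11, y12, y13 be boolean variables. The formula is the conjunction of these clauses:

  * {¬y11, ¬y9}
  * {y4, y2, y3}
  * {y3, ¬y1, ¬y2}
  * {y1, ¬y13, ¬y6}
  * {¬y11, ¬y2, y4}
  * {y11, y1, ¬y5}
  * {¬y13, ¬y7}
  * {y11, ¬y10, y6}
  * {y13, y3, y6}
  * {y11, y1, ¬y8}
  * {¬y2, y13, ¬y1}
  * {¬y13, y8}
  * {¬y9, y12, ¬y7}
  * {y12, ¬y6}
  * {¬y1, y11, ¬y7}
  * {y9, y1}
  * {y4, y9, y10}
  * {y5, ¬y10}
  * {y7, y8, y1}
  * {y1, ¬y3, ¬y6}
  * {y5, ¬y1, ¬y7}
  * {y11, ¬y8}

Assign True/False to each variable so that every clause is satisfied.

y4 occurs only positively in the remaining clauses — set y4 = True.
Pure literal: y12 appears only positively; assign y12 = True.
Branch on y1: take y1 = True.
The remaining clauses are satisfied by y2 = False, y3 = False, y5 = True, y6 = True, y7 = True, y8 = True, y9 = False, y10 = True, y11 = True, y13 = False.
Check each clause:
  1. {¬y11, ¬y9} — ¬y9 is true.
  2. {y3, y2, y4} — y4 is true.
  3. {¬y1, ¬y2, y3} — ¬y2 is true.
  4. {¬y13, y1, ¬y6} — y1 is true.
  5. {¬y2, y4, ¬y11} — y4 is true.
  6. {y1, y11, ¬y5} — y1 is true.
  7. {¬y7, ¬y13} — ¬y13 is true.
  8. {y6, ¬y10, y11} — y11 is true.
  9. {y13, y6, y3} — y6 is true.
  10. {¬y8, y1, y11} — y1 is true.
  11. {¬y1, y13, ¬y2} — ¬y2 is true.
  12. {y8, ¬y13} — y8 is true.
  13. {¬y7, y12, ¬y9} — y12 is true.
  14. {y12, ¬y6} — y12 is true.
  15. {¬y1, y11, ¬y7} — y11 is true.
  16. {y9, y1} — y1 is true.
  17. {y10, y4, y9} — y10 is true.
  18. {y5, ¬y10} — y5 is true.
  19. {y7, y1, y8} — y8 is true.
  20. {¬y6, ¬y3, y1} — y1 is true.
  21. {¬y7, y5, ¬y1} — y5 is true.
  22. {¬y8, y11} — y11 is true.

y1=T, y2=F, y3=F, y4=T, y5=T, y6=T, y7=T, y8=T, y9=F, y10=T, y11=T, y12=T, y13=F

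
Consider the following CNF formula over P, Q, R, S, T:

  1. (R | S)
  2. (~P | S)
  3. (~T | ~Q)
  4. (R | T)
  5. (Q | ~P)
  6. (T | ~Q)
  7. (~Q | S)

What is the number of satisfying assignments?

5

Satisfying assignments:
  P=F Q=F R=F S=T T=T
  P=F Q=F R=T S=F T=F
  P=F Q=F R=T S=F T=T
  P=F Q=F R=T S=T T=F
  P=F Q=F R=T S=T T=T
That's 5 in total.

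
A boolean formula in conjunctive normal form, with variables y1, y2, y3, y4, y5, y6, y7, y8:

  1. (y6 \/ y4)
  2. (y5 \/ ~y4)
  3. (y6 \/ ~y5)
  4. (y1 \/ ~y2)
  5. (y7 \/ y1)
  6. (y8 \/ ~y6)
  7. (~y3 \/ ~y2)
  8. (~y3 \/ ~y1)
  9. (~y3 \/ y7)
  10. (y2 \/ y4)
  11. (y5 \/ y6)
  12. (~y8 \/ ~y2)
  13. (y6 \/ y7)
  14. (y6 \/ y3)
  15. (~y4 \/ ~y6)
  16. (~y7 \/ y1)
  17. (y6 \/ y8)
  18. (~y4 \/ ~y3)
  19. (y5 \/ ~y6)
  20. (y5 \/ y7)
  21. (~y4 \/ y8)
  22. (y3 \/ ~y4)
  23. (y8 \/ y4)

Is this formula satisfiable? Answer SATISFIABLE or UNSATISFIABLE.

UNSATISFIABLE

y6 = True:
  propagation gives y8=True, y2=False, y4=True; an empty clause results — contradiction.
y6 = False:
  propagation gives y4=True, y5=True; an empty clause results — contradiction.
Every branch closes, so no satisfying assignment exists.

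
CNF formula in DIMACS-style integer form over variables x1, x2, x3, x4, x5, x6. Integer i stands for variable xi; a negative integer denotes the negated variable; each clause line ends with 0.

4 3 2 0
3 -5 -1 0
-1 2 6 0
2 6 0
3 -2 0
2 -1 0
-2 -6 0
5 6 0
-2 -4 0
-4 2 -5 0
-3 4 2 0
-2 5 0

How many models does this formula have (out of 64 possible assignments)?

The models are:
  x1=F x2=F x3=F x4=T x5=F x6=T
  x1=F x2=F x3=T x4=T x5=F x6=T
  x1=F x2=T x3=T x4=F x5=T x6=F
  x1=T x2=T x3=T x4=F x5=T x6=F
Count: 4.

4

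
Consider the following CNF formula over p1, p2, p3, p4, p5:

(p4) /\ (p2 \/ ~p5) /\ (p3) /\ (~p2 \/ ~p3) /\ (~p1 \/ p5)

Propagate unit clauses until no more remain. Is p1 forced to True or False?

False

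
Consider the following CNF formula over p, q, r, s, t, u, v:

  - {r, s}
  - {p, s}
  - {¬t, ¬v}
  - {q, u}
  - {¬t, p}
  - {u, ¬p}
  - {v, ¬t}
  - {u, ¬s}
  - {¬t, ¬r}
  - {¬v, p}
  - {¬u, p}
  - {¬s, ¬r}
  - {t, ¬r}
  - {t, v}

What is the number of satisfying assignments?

2

Satisfying assignments:
  p=1 q=0 r=0 s=1 t=0 u=1 v=1
  p=1 q=1 r=0 s=1 t=0 u=1 v=1
Count: 2.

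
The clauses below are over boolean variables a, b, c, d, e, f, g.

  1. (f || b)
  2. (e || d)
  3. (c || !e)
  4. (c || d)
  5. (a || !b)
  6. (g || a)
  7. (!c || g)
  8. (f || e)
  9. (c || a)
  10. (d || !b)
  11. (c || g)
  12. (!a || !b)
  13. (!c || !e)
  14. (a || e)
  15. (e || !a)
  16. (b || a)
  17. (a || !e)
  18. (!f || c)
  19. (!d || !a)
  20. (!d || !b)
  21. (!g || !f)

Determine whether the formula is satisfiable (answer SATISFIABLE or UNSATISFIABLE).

UNSATISFIABLE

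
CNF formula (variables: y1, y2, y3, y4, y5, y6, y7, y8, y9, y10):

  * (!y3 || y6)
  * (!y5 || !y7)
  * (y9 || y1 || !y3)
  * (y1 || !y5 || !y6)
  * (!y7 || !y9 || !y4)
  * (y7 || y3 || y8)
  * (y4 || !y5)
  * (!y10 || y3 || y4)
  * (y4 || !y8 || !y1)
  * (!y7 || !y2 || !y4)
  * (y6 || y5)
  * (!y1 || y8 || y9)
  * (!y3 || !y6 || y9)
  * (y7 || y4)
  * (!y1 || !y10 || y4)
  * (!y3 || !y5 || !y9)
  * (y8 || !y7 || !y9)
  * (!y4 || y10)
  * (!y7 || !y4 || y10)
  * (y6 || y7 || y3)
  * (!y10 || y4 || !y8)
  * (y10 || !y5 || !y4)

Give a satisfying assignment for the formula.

y1=False, y2=False, y3=True, y4=True, y5=False, y6=True, y7=False, y8=False, y9=True, y10=True

y2 occurs only negated in the remaining clauses — set y2 = False.
Branch on y1: take y1 = False.
Branch on y3: take y3 = True.
  then y6 is forced to True.
  then y9 is forced to True.
  then y5 is forced to False.
For the remaining variables, y4 = True, y7 = False, y8 = False, y10 = True works.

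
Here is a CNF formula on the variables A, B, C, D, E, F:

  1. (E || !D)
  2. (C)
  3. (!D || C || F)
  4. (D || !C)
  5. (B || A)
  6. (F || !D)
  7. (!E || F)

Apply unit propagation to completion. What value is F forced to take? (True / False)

(C) is a unit clause: C = True.
(!C || D): since C = True, the clause reduces to (D). D = True.
In (!D || E), !D is now false; E must hold, so E = True.
In (!D || F), !D is now false; F must hold, so F = True.

True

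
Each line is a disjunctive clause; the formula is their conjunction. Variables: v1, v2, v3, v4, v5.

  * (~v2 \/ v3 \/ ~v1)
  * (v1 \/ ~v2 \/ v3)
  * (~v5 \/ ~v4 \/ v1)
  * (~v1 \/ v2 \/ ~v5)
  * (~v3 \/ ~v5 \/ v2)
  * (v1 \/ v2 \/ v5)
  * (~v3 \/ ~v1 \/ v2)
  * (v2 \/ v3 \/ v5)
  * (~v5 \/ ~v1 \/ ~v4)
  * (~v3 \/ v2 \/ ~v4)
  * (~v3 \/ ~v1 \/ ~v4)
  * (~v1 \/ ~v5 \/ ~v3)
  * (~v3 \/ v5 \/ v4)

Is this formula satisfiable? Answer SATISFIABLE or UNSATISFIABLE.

Branch on v1: take v1 = False.
Try v2 = True.
  then v3 is forced to True.
Set v4 = False and propagate.
  then v5 is forced to True.
Every clause has at least one true literal under this assignment.
So v1 = F, v2 = T, v3 = T, v4 = F, v5 = T is a satisfying assignment.

SATISFIABLE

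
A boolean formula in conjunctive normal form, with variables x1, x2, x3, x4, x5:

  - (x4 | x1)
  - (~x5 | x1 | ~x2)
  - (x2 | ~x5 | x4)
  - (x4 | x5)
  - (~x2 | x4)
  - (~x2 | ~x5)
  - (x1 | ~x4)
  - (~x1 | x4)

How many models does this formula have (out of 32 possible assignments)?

6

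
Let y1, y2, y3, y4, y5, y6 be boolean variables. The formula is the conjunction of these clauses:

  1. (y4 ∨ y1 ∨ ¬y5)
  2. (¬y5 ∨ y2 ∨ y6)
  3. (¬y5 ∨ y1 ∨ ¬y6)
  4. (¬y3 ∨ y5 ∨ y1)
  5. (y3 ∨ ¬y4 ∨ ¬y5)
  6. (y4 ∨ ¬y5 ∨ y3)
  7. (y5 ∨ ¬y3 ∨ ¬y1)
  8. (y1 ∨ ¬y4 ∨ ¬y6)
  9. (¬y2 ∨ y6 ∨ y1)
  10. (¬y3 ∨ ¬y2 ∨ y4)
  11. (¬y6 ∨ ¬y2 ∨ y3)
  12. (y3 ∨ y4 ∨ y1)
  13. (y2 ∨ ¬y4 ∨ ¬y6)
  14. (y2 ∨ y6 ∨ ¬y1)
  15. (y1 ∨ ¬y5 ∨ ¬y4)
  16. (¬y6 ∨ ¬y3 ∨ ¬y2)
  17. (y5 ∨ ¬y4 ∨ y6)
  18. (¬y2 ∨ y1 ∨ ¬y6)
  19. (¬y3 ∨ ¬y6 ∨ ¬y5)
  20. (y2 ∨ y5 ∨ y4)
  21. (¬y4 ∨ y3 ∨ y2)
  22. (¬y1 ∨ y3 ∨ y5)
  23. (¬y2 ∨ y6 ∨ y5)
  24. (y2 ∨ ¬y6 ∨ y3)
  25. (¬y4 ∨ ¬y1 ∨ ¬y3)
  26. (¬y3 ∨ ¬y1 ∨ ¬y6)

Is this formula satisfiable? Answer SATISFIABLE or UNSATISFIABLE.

y3 = True:
  y6 = True:
    propagation gives y2=False, y4=False, y5=False; an empty clause results — contradiction.
  y6 = False:
    y5 = True:
      propagation gives y2=True, y1=True, y4=True; contradiction.
    y5 = False:
      propagation gives y1=True; contradiction.
y3 = False:
  y6 = True:
    propagation gives y2=False; an empty clause results — contradiction.
  y6 = False:
    y5 = True:
      propagation gives y2=True, y4=False; contradiction.
    y5 = False:
      propagation gives y4=False, y1=True; contradiction.
Every branch closes, so no satisfying assignment exists.

UNSATISFIABLE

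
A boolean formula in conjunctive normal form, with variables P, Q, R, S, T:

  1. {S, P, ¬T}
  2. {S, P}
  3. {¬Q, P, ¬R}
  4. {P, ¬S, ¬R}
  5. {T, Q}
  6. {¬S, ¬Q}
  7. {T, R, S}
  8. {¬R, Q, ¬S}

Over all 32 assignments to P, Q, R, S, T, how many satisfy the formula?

The models are:
  P=0 Q=0 R=0 S=1 T=1
  P=1 Q=0 R=0 S=0 T=1
  P=1 Q=0 R=0 S=1 T=1
  P=1 Q=0 R=1 S=0 T=1
  P=1 Q=1 R=0 S=0 T=1
  P=1 Q=1 R=1 S=0 T=0
  P=1 Q=1 R=1 S=0 T=1
That's 7 in total.

7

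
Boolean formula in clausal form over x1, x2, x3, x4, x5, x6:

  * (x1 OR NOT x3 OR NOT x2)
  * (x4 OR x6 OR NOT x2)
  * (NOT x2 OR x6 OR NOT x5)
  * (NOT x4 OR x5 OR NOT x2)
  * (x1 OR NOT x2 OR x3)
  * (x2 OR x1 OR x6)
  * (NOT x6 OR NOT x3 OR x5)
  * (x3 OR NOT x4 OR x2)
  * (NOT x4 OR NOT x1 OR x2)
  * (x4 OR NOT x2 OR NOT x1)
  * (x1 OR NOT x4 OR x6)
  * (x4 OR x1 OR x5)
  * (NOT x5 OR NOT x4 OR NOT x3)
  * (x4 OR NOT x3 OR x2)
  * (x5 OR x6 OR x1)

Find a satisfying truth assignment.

Branch on x1: take x1 = False.
Set x2 = False and propagate.
  then x6 is forced to True.
Branch on x3: take x3 = False.
  then x4 is forced to False.
  then x5 is forced to True.
Check each clause:
  1. (NOT x2 OR x1 OR NOT x3) — NOT x3 is true.
  2. (NOT x2 OR x4 OR x6) — x6 is true.
  3. (NOT x5 OR NOT x2 OR x6) — NOT x2 is true.
  4. (NOT x4 OR NOT x2 OR x5) — NOT x4 is true.
  5. (x1 OR x3 OR NOT x2) — NOT x2 is true.
  6. (x6 OR x1 OR x2) — x6 is true.
  7. (x5 OR NOT x6 OR NOT x3) — NOT x3 is true.
  8. (x3 OR x2 OR NOT x4) — NOT x4 is true.
  9. (x2 OR NOT x4 OR NOT x1) — NOT x4 is true.
  10. (x4 OR NOT x2 OR NOT x1) — NOT x2 is true.
  11. (x1 OR x6 OR NOT x4) — NOT x4 is true.
  12. (x1 OR x4 OR x5) — x5 is true.
  13. (NOT x4 OR NOT x5 OR NOT x3) — NOT x4 is true.
  14. (x4 OR NOT x3 OR x2) — NOT x3 is true.
  15. (x6 OR x1 OR x5) — x5 is true.

x1=False, x2=False, x3=False, x4=False, x5=True, x6=True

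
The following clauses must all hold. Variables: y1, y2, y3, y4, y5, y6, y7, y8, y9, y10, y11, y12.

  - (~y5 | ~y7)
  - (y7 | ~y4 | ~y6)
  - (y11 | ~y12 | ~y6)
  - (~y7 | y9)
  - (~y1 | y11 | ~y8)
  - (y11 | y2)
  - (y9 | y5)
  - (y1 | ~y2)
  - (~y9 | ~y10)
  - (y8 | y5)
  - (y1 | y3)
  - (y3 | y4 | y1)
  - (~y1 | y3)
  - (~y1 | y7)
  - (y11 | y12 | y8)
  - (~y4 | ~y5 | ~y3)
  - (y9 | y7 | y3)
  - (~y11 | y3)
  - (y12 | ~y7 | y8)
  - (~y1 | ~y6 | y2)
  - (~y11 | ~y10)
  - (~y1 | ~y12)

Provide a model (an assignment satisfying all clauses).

y1 = F, y2 = F, y3 = T, y4 = F, y5 = T, y6 = F, y7 = F, y8 = T, y9 = F, y10 = F, y11 = T, y12 = F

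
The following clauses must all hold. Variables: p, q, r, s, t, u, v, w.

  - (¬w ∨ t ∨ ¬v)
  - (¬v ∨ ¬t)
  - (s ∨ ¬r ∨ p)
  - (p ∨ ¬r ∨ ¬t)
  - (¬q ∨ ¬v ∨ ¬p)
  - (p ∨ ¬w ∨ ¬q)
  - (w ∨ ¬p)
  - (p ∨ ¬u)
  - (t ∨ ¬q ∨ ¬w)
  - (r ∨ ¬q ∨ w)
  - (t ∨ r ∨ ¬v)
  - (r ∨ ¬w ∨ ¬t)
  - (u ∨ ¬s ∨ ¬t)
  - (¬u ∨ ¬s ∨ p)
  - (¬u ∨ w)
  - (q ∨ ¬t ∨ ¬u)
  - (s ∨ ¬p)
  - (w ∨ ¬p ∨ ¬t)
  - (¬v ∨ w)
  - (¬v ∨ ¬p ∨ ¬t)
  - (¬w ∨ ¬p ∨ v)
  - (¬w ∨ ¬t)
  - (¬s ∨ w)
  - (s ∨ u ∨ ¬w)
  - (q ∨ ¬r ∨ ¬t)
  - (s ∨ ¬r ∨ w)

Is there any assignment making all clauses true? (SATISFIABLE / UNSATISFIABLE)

SATISFIABLE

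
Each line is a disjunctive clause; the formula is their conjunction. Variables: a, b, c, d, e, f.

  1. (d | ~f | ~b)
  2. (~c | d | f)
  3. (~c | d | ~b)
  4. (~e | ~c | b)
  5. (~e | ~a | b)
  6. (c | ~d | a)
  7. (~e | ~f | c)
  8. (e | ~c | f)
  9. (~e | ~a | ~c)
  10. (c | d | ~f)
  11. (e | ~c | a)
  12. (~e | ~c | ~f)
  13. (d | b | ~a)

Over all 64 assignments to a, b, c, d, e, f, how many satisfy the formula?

14

Split on c, then e.
  c=T, e=T: remaining (a,b,d,f) ∈ {(F,T,T,F)} — 1.
  c=T, e=F: remaining (a,b,d,f) ∈ {(T,F,T,T); (T,T,T,T)} — 2.
  c=F, e=T: remaining (a,b,d,f) ∈ {(F,F,F,F); (F,T,F,F); (T,T,F,F); (T,T,T,F)} — 4.
  c=F, e=F: 7 of the 16 assignments to (a,b,d,f) work.
Total: 1 + 2 + 4 + 7 = 14.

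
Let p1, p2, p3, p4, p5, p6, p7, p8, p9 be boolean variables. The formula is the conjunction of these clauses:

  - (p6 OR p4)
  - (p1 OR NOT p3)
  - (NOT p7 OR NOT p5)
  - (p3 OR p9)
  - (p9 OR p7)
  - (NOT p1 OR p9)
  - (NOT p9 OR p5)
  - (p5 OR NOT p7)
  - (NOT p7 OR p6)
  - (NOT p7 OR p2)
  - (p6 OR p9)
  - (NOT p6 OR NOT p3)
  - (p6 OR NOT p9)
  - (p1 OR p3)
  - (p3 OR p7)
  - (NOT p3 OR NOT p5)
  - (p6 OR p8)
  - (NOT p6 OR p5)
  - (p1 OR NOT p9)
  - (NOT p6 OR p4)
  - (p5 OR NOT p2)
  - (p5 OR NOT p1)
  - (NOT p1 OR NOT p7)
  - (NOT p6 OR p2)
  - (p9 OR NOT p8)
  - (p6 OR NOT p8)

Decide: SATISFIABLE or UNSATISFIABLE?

p6 = True:
  propagation gives p3=False, p9=True, p5=True, p7=False; an empty clause results — contradiction.
p6 = False:
  propagation gives p4=True, p7=False, p9=True; an empty clause results — contradiction.
Every branch closes, so no satisfying assignment exists.

UNSATISFIABLE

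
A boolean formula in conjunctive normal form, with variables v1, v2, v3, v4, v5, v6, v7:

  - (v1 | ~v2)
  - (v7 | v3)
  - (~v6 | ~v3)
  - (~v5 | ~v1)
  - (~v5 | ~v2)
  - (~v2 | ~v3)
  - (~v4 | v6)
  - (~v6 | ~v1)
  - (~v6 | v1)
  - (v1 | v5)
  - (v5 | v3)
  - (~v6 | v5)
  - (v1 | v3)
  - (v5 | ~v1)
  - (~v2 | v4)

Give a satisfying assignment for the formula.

v1 = 0, v2 = 0, v3 = 1, v4 = 0, v5 = 1, v6 = 0, v7 = 0

Check each clause:
  1. (~v2 | v1) — ~v2 is true.
  2. (v3 | v7) — v3 is true.
  3. (~v3 | ~v6) — ~v6 is true.
  4. (~v1 | ~v5) — ~v1 is true.
  5. (~v5 | ~v2) — ~v2 is true.
  6. (~v2 | ~v3) — ~v2 is true.
  7. (~v4 | v6) — ~v4 is true.
  8. (~v1 | ~v6) — ~v6 is true.
  9. (v1 | ~v6) — ~v6 is true.
  10. (v1 | v5) — v5 is true.
  11. (v5 | v3) — v3 is true.
  12. (v5 | ~v6) — ~v6 is true.
  13. (v3 | v1) — v3 is true.
  14. (~v1 | v5) — v5 is true.
  15. (v4 | ~v2) — ~v2 is true.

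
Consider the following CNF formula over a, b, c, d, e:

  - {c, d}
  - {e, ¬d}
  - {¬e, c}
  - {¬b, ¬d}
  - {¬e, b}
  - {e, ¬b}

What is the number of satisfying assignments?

4

The models are:
  a=F b=F c=T d=F e=F
  a=F b=T c=T d=F e=T
  a=T b=F c=T d=F e=F
  a=T b=T c=T d=F e=T
That's 4 in total.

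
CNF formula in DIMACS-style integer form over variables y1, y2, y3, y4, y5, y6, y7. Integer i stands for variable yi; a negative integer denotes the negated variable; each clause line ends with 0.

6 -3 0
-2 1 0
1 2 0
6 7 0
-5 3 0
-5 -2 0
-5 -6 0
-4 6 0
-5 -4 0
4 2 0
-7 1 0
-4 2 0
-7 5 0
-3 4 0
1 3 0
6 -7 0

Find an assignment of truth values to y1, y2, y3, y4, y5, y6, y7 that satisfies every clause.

y1=1, y2=1, y3=1, y4=1, y5=0, y6=1, y7=0

Pure literal: y1 appears only positively; assign y1 = True.
Branch on y2: take y2 = True.
  then y5 is forced to False.
  then y7 is forced to False.
  then y6 is forced to True.
Try y3 = True.
  then y4 is forced to True.
Every clause has at least one true literal under this assignment.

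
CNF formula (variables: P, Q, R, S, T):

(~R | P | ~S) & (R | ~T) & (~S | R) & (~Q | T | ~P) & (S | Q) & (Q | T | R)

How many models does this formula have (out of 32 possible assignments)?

Satisfying assignments:
  P=0 Q=1 R=0 S=0 T=0
  P=0 Q=1 R=1 S=0 T=0
  P=0 Q=1 R=1 S=0 T=1
  P=1 Q=0 R=1 S=1 T=0
  P=1 Q=0 R=1 S=1 T=1
  P=1 Q=1 R=1 S=0 T=1
  P=1 Q=1 R=1 S=1 T=1
Count: 7.

7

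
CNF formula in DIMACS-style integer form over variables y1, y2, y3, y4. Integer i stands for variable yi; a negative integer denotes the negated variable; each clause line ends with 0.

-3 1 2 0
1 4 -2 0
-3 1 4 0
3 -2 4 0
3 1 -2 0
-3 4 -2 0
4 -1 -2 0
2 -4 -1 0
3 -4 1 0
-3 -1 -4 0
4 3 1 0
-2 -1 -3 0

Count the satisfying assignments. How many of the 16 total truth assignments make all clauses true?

4

The models are:
  y1=0 y2=1 y3=1 y4=1
  y1=1 y2=0 y3=0 y4=0
  y1=1 y2=0 y3=1 y4=0
  y1=1 y2=1 y3=0 y4=1
Count: 4.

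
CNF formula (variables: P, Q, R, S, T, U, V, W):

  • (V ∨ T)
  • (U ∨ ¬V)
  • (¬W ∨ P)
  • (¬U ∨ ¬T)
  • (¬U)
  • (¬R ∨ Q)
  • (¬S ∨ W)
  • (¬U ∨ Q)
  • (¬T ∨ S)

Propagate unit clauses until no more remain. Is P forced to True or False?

True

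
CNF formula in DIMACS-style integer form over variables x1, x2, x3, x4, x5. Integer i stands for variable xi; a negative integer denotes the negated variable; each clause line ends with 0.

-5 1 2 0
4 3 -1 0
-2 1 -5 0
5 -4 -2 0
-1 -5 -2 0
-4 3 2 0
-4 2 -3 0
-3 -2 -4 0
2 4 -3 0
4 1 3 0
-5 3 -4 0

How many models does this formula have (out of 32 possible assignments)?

The models are:
  x1=0 x2=1 x3=1 x4=0 x5=0
  x1=1 x2=1 x3=1 x4=0 x5=0
Count: 2.

2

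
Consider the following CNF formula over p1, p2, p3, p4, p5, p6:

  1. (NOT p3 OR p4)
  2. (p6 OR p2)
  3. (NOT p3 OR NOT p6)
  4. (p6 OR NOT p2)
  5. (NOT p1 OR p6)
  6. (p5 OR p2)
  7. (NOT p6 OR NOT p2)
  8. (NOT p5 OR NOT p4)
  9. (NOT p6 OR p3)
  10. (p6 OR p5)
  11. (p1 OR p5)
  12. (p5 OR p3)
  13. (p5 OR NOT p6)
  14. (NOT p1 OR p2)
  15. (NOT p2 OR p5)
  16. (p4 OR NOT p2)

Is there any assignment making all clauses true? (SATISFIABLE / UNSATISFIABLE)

UNSATISFIABLE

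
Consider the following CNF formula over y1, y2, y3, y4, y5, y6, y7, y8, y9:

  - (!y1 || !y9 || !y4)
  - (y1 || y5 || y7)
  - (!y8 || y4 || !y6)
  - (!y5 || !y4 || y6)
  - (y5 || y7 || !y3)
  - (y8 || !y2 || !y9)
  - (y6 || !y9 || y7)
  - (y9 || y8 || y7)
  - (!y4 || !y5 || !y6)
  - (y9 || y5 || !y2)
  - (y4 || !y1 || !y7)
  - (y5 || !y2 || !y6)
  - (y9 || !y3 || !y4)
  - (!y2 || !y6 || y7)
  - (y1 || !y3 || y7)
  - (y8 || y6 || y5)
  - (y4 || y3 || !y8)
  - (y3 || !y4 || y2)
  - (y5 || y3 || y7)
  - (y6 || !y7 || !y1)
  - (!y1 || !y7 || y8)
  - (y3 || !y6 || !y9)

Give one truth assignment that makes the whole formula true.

y1=False, y2=True, y3=False, y4=True, y5=False, y6=False, y7=True, y8=True, y9=True

Branch on y1: take y1 = False.
Set y2 = True and propagate.
Set y3 = False and propagate.
For the remaining variables, y4 = True, y5 = False, y6 = False, y7 = True, y8 = True, y9 = True works.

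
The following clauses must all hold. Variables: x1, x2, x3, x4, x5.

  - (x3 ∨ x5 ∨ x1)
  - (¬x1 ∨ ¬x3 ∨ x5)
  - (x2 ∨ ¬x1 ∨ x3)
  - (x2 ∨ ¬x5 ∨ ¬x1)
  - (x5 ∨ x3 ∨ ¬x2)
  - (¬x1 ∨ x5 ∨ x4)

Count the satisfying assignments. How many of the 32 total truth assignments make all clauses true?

16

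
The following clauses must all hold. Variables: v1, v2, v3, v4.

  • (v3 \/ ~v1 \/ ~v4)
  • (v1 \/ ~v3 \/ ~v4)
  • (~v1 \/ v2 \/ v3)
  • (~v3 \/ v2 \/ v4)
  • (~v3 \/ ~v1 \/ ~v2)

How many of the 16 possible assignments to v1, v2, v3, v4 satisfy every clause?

Satisfying assignments:
  v1=F v2=F v3=F v4=F
  v1=F v2=F v3=F v4=T
  v1=F v2=T v3=F v4=F
  v1=F v2=T v3=F v4=T
  v1=F v2=T v3=T v4=F
  v1=T v2=F v3=T v4=T
  v1=T v2=T v3=F v4=F
Count: 7.

7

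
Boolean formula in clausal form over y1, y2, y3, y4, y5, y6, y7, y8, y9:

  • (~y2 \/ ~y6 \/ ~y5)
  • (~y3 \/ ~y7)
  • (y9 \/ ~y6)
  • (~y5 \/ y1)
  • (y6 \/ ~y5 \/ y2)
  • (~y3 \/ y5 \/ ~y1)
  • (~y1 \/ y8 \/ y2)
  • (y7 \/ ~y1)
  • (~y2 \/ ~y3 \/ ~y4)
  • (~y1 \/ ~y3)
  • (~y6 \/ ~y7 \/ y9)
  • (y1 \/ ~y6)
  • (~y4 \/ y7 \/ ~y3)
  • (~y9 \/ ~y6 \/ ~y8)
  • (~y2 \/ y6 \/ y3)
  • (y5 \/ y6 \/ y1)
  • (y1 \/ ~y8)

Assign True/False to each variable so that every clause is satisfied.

Pure literal: y4 appears only negated; assign y4 = False.
Try y1 = True.
  then y7 is forced to True.
  then y3 is forced to False.
Branch on y2: take y2 = False.
  then y8 is forced to True.
The remaining clauses are satisfied by y5 = False, y6 = False, y9 = False.

y1=T, y2=F, y3=F, y4=F, y5=F, y6=F, y7=T, y8=T, y9=F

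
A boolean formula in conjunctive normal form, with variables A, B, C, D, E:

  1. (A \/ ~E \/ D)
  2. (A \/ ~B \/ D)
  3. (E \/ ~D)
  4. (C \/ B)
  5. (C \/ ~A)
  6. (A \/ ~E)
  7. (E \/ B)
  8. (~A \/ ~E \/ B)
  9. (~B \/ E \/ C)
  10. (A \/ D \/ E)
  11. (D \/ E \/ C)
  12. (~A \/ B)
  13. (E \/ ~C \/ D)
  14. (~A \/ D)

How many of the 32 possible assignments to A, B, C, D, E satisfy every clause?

1

The models are:
  A=1 B=1 C=1 D=1 E=1
Count: 1.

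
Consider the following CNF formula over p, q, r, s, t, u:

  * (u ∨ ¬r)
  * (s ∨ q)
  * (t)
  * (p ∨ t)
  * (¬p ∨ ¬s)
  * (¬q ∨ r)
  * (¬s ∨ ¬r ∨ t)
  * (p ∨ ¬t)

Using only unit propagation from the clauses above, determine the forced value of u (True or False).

Unit clause (t) sets t = True.
In (p ∨ ¬t), ¬t is now false; p must hold, so p = True.
From (¬s ∨ ¬p) and p = True: s = False.
(s ∨ q): since s = False, the clause reduces to (q). q = True.
(r ∨ ¬q) with q = True leaves only r, so r = True.
From (¬r ∨ u) and r = True: u = True.

True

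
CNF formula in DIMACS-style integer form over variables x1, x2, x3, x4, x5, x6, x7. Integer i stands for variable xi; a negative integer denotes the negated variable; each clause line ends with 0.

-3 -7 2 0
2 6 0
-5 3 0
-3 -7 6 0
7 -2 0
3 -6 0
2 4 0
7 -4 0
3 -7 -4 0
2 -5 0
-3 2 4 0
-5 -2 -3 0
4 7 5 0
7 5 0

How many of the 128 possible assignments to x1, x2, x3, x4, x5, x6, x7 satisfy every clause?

6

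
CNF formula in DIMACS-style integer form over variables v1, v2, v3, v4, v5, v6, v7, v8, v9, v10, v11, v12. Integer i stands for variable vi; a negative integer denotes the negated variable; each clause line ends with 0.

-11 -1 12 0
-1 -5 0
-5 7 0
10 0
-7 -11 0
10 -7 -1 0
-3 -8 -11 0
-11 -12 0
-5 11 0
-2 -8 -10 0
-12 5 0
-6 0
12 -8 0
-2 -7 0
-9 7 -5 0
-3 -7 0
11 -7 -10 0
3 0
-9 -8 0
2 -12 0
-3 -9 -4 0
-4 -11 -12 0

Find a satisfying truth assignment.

The clause (v10) is unit: v10 must be True.
The clause (NOT v6) is unit: v6 must be False.
(v3) is a unit clause, so v3 = True.
The clause (NOT v7) is unit: v7 must be False.
(NOT v5) is a unit clause, so v5 = False.
Unit propagation: (NOT v12) forces v12 = False.
Unit propagation: (NOT v8) forces v8 = False.
v1 occurs only negated in the remaining clauses — set v1 = False.
v4 occurs only negated in the remaining clauses — set v4 = False.
v2, v9, v11 are now unconstrained; take v2 = True, v9 = True, v11 = False.

v1=F, v2=T, v3=T, v4=F, v5=F, v6=F, v7=F, v8=F, v9=T, v10=T, v11=F, v12=F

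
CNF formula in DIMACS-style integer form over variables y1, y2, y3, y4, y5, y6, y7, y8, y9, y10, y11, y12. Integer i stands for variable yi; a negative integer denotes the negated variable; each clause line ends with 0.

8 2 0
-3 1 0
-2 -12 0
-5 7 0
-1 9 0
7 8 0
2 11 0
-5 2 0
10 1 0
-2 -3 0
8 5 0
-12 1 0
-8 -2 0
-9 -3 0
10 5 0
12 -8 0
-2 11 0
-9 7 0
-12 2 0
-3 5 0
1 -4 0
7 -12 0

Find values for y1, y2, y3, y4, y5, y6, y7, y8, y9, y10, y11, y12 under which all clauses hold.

y3 occurs only negated in the remaining clauses — set y3 = False.
Pure literal: y4 appears only negated; assign y4 = False.
Set y1 = False and propagate.
  then y10 is forced to True.
  then y12 is forced to False.
  then y8 is forced to False.
  then y2 is forced to True.
  then y7 is forced to True.
  then y5 is forced to True.
  then y11 is forced to True.
y6, y9 are now unconstrained; take y6 = False, y9 = False.

y1=False  y2=True  y3=False  y4=False  y5=True  y6=False  y7=True  y8=False  y9=False  y10=True  y11=True  y12=False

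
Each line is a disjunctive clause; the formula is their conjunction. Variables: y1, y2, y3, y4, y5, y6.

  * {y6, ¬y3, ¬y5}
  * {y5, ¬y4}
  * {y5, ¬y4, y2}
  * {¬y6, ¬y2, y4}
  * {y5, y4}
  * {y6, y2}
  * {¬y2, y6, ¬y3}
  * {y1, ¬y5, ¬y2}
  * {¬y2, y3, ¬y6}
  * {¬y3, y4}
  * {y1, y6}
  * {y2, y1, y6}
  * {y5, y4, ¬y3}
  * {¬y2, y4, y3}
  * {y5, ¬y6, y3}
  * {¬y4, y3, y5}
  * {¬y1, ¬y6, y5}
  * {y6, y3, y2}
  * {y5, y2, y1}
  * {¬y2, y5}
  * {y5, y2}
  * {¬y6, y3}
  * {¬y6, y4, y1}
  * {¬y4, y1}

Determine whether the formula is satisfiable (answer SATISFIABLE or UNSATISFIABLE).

Try y1 = True.
The remaining clauses are satisfied by y2 = False, y3 = True, y4 = True, y5 = True, y6 = True.
So y1 = T  y2 = F  y3 = T  y4 = T  y5 = T  y6 = T is a satisfying assignment.

SATISFIABLE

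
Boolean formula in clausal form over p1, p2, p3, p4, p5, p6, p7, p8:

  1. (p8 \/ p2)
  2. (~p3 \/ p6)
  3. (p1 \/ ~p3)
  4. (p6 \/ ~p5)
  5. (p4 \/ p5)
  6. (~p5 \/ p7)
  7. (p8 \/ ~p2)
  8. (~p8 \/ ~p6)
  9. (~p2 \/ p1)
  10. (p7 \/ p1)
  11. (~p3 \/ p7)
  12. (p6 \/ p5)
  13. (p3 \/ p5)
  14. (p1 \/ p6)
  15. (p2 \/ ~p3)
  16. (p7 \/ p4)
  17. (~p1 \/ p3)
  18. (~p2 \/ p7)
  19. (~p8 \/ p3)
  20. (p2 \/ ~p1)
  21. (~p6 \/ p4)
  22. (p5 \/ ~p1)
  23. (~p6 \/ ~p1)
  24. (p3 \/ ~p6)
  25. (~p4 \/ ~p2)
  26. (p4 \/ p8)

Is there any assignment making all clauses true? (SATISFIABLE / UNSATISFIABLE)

UNSATISFIABLE

p1 = True:
  propagation gives p3=True, p6=True; an empty clause results — contradiction.
p1 = False:
  propagation gives p3=False, p2=False, p8=True; an empty clause results — contradiction.
Every branch closes, so no satisfying assignment exists.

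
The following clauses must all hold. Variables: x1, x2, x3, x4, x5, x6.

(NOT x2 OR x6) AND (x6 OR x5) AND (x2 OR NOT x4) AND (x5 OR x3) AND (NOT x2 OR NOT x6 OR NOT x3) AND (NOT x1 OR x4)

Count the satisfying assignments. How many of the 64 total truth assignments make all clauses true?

Satisfying assignments:
  x1=0 x2=0 x3=0 x4=0 x5=1 x6=0
  x1=0 x2=0 x3=0 x4=0 x5=1 x6=1
  x1=0 x2=0 x3=1 x4=0 x5=0 x6=1
  x1=0 x2=0 x3=1 x4=0 x5=1 x6=0
  x1=0 x2=0 x3=1 x4=0 x5=1 x6=1
  x1=0 x2=1 x3=0 x4=0 x5=1 x6=1
  x1=0 x2=1 x3=0 x4=1 x5=1 x6=1
  x1=1 x2=1 x3=0 x4=1 x5=1 x6=1
That's 8 in total.

8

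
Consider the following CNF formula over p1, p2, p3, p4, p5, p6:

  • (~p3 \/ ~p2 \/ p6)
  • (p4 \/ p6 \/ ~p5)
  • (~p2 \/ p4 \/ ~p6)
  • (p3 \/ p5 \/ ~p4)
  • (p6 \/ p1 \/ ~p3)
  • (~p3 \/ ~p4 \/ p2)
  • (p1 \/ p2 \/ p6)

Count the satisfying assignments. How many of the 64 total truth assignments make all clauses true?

23

Case analysis on p6 and p2:
  p6=1, p2=1: p1 free; 3 ways for (p3,p4,p5) × 2^1 = 6.
  p6=1, p2=0: p1 free; 5 ways for (p3,p4,p5) × 2^1 = 10.
  p6=0, p2=1: remaining (p1,p3,p4,p5) ∈ {(0,0,0,0); (0,0,1,1); (1,0,0,0); (1,0,1,1)} — 4.
  p6=0, p2=0: remaining (p1,p3,p4,p5) ∈ {(1,0,0,0); (1,0,1,1); (1,1,0,0)} — 3.
Total: 6 + 10 + 4 + 3 = 23.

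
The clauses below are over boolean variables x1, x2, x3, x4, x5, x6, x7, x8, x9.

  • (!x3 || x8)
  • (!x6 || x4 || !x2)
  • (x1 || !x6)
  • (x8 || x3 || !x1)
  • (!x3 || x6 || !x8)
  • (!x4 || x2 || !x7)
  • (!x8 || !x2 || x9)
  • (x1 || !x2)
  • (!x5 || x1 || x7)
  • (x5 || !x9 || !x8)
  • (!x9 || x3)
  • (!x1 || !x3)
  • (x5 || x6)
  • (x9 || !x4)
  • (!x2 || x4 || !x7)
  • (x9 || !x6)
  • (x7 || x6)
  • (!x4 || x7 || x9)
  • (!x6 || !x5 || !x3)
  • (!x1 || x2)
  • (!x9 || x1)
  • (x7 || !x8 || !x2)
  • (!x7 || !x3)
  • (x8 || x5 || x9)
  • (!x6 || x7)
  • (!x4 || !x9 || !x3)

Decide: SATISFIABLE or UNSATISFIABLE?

SATISFIABLE

Set x1 = False and propagate.
  then x6 is forced to False.
  then x2 is forced to False.
  then x5 is forced to True.
  then x7 is forced to True.
  then x4 is forced to False.
  then x9 is forced to False.
  then x3 is forced to False.
x8 is now unconstrained; take x8 = True.
So x1 = False, x2 = False, x3 = False, x4 = False, x5 = True, x6 = False, x7 = True, x8 = True, x9 = False is a satisfying assignment.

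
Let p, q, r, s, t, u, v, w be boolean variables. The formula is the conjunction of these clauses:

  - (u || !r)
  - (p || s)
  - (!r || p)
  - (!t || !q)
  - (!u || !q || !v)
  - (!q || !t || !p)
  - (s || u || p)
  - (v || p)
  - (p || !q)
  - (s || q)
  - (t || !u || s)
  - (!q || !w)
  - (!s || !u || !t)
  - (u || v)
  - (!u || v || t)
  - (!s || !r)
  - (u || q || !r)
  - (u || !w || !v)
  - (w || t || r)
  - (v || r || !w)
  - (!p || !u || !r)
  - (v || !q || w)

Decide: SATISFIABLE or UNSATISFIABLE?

SATISFIABLE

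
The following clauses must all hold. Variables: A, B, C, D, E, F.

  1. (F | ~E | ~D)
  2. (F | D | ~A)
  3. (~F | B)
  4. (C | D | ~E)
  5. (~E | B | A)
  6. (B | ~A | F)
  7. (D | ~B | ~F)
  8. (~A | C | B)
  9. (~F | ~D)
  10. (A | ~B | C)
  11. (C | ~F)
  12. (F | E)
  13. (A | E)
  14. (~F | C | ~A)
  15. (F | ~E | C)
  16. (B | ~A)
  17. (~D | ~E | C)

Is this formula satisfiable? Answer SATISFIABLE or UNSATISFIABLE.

SATISFIABLE

Pure literal: C appears only positively; assign C = True.
Set A = False and propagate.
  then E is forced to True.
  then B is forced to True.
The remaining clauses are satisfied by D = False, F = False.
Every clause has at least one true literal under this assignment.
So A=0, B=1, C=1, D=0, E=1, F=0 is a satisfying assignment.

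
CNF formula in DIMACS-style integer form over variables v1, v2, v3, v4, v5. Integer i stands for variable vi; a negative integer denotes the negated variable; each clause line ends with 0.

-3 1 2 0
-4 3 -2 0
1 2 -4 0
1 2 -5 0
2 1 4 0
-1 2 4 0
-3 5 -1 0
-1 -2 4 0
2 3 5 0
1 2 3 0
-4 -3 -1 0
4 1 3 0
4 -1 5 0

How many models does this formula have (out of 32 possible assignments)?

5

The models are:
  v1=0 v2=1 v3=1 v4=0 v5=0
  v1=0 v2=1 v3=1 v4=0 v5=1
  v1=0 v2=1 v3=1 v4=1 v5=0
  v1=0 v2=1 v3=1 v4=1 v5=1
  v1=1 v2=0 v3=0 v4=1 v5=1
Count: 5.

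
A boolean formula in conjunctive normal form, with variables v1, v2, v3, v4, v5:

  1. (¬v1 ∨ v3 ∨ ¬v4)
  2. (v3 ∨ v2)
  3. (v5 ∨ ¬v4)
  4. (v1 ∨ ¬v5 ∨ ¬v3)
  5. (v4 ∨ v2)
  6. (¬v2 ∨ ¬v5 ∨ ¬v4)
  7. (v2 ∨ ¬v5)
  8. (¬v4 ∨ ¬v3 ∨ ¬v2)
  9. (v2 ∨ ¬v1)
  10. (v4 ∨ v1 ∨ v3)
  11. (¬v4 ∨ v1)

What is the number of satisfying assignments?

5

Satisfying assignments:
  v1=0 v2=1 v3=1 v4=0 v5=0
  v1=1 v2=1 v3=0 v4=0 v5=0
  v1=1 v2=1 v3=0 v4=0 v5=1
  v1=1 v2=1 v3=1 v4=0 v5=0
  v1=1 v2=1 v3=1 v4=0 v5=1
That's 5 in total.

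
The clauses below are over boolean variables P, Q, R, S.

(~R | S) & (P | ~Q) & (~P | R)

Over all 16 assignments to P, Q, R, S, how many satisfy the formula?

The models are:
  P=0 Q=0 R=0 S=0
  P=0 Q=0 R=0 S=1
  P=0 Q=0 R=1 S=1
  P=1 Q=0 R=1 S=1
  P=1 Q=1 R=1 S=1
That's 5 in total.

5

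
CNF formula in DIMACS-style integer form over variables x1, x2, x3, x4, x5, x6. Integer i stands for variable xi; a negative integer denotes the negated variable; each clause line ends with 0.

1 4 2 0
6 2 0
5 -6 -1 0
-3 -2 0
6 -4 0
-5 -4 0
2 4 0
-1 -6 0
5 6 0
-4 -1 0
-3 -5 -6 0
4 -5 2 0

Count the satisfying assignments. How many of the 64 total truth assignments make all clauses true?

7

The models are:
  x1=0 x2=0 x3=0 x4=1 x5=0 x6=1
  x1=0 x2=0 x3=1 x4=1 x5=0 x6=1
  x1=0 x2=1 x3=0 x4=0 x5=0 x6=1
  x1=0 x2=1 x3=0 x4=0 x5=1 x6=0
  x1=0 x2=1 x3=0 x4=0 x5=1 x6=1
  x1=0 x2=1 x3=0 x4=1 x5=0 x6=1
  x1=1 x2=1 x3=0 x4=0 x5=1 x6=0
Count: 7.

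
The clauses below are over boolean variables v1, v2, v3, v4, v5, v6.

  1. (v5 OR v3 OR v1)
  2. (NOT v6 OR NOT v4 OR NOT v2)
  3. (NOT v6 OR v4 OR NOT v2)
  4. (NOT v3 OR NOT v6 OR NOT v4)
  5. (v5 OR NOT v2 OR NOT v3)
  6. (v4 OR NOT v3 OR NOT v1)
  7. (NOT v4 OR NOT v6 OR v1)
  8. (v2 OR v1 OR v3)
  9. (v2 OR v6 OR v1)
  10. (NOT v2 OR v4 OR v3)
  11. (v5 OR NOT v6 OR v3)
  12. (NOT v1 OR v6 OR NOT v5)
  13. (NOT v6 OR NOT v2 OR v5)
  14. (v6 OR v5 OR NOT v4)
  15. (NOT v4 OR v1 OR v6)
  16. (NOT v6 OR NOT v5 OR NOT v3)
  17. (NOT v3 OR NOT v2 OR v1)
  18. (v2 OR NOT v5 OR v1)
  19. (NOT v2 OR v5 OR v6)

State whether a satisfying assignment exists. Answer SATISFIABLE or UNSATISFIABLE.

SATISFIABLE

Set v1 = True and propagate.
Branch on v2: take v2 = False.
Branch on v3: take v3 = False.
For the remaining variables, v4 = False, v5 = False, v6 = False works.
Every clause has at least one true literal under this assignment.
So v1=T  v2=F  v3=F  v4=F  v5=F  v6=F is a satisfying assignment.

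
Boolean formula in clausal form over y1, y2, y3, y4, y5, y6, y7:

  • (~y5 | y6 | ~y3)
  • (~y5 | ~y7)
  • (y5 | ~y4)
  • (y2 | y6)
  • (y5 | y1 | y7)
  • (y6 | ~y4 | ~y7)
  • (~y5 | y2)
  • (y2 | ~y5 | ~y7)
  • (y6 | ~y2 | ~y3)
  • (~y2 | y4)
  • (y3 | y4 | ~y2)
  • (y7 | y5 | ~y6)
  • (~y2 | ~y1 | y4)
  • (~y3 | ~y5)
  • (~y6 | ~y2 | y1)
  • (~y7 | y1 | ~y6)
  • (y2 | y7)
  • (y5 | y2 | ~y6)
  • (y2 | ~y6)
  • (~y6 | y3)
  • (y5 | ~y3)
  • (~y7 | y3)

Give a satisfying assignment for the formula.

y1=F, y2=T, y3=F, y4=T, y5=T, y6=F, y7=F

Check each clause:
  1. (~y3 | ~y5 | y6) — ~y3 is true.
  2. (~y7 | ~y5) — ~y7 is true.
  3. (~y4 | y5) — y5 is true.
  4. (y6 | y2) — y2 is true.
  5. (y5 | y7 | y1) — y5 is true.
  6. (~y4 | y6 | ~y7) — ~y7 is true.
  7. (y2 | ~y5) — y2 is true.
  8. (~y5 | ~y7 | y2) — ~y7 is true.
  9. (y6 | ~y3 | ~y2) — ~y3 is true.
  10. (~y2 | y4) — y4 is true.
  11. (y4 | y3 | ~y2) — y4 is true.
  12. (~y6 | y5 | y7) — ~y6 is true.
  13. (~y1 | y4 | ~y2) — y4 is true.
  14. (~y5 | ~y3) — ~y3 is true.
  15. (~y6 | ~y2 | y1) — ~y6 is true.
  16. (~y7 | ~y6 | y1) — ~y6 is true.
  17. (y2 | y7) — y2 is true.
  18. (y2 | ~y6 | y5) — y2 is true.
  19. (~y6 | y2) — ~y6 is true.
  20. (y3 | ~y6) — ~y6 is true.
  21. (y5 | ~y3) — ~y3 is true.
  22. (y3 | ~y7) — ~y7 is true.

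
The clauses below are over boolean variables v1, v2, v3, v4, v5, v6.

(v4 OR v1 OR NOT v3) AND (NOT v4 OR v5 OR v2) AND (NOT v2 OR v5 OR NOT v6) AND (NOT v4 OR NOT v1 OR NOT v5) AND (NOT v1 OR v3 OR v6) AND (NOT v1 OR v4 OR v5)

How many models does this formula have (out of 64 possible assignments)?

24

Split on v1, then v4.
  v1=1, v4=1: remaining (v2,v3,v5,v6) ∈ {(1,1,0,0)} — 1.
  v1=1, v4=0: v2 free; 3 ways for (v3,v5,v6) × 2^1 = 6.
  v1=0, v4=1: v3 free; 5 ways for (v2,v5,v6) × 2^1 = 10.
  v1=0, v4=0: 7 of the 16 assignments to (v2,v3,v5,v6) work.
Total: 1 + 6 + 10 + 7 = 24.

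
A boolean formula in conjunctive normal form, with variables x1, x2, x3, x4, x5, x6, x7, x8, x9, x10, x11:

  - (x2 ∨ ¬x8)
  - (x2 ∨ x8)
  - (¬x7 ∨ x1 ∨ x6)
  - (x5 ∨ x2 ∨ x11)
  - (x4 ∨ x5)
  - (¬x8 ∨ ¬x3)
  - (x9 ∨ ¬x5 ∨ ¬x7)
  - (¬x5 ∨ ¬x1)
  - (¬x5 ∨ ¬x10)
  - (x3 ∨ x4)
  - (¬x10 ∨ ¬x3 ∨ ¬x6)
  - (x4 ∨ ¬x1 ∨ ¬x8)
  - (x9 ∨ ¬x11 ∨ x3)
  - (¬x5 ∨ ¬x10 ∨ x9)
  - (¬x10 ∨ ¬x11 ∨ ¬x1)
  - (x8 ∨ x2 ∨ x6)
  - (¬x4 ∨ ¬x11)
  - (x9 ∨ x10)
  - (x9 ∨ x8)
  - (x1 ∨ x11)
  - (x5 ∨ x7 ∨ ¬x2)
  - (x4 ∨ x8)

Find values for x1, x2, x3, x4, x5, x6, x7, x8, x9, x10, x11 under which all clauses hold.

Pure literal: x9 appears only positively; assign x9 = True.
Branch on x1: take x1 = True.
  then x5 is forced to False.
  then x4 is forced to True.
  then x11 is forced to False.
  then x2 is forced to True.
  then x7 is forced to True.
Branch on x3: take x3 = False.
x6, x8, x10 are now unconstrained; take x6 = False, x8 = False, x10 = True.

x1=True, x2=True, x3=False, x4=True, x5=False, x6=False, x7=True, x8=False, x9=True, x10=True, x11=False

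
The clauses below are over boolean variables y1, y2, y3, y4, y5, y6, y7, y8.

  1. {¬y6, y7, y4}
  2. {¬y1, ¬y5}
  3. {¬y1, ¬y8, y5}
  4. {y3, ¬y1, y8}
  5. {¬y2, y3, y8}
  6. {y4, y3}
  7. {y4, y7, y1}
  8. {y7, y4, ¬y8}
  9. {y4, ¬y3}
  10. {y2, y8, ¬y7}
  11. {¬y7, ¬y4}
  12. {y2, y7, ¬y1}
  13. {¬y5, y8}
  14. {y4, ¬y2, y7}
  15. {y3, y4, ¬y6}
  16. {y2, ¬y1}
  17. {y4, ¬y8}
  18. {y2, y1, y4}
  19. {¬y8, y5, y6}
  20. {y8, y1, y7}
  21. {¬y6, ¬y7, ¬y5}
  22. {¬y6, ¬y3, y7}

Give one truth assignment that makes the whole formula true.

Try y1 = False.
Set y2 = True and propagate.
The remaining clauses are satisfied by y3 = False, y4 = True, y5 = False, y6 = True, y7 = False, y8 = True.

y1=False, y2=True, y3=False, y4=True, y5=False, y6=True, y7=False, y8=True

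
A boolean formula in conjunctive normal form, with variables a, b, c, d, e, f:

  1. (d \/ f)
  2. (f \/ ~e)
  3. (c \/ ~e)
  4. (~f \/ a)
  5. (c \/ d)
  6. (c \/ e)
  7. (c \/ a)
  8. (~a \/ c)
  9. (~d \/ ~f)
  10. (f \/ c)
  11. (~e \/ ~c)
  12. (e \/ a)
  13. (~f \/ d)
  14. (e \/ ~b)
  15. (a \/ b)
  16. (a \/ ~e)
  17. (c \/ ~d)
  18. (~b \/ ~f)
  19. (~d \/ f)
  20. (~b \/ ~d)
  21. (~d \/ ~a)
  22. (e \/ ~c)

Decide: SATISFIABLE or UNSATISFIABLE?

UNSATISFIABLE

c = True:
  propagation gives e=False; an empty clause results — contradiction.
c = False:
  propagation gives e=False; an empty clause results — contradiction.
Every branch closes, so no satisfying assignment exists.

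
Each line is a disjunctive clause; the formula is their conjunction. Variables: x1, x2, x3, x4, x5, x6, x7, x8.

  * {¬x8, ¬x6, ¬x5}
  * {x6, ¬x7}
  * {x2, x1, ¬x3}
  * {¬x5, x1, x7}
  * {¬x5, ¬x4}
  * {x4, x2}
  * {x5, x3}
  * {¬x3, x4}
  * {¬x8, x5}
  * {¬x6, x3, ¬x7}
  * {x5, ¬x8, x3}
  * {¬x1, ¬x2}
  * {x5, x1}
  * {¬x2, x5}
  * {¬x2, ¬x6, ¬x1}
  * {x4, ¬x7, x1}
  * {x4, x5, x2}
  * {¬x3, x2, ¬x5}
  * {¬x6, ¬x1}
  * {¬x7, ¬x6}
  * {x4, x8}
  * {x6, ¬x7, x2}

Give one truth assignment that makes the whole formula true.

Set x1 = True and propagate.
  then x2 is forced to False.
  then x4 is forced to True.
  then x5 is forced to False.
  then x3 is forced to True.
  then x8 is forced to False.
  then x6 is forced to False.
  then x7 is forced to False.

x1 = True, x2 = False, x3 = True, x4 = True, x5 = False, x6 = False, x7 = False, x8 = False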